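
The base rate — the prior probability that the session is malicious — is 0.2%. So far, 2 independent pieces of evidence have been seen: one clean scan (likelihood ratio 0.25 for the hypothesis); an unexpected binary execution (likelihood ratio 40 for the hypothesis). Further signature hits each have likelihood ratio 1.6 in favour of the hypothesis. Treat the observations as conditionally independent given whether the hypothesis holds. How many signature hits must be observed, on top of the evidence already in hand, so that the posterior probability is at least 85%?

Prior odds = 0.002/0.998 = 1/499.
Combined Bayes factor of the evidence already in hand = 0.25 × 40 = 10.
Odds after that evidence = (1/499) × 10 = 10/499.
Target odds = 0.85/0.15 = 17/3.
Need 1.6ⁿ ≥ 17/3 ÷ (10/499) = 8483/30.
1.6¹² ≈281.475 falls short of 8483/30 but 1.6¹³ ≈450.36 reaches it, so n = 13.

13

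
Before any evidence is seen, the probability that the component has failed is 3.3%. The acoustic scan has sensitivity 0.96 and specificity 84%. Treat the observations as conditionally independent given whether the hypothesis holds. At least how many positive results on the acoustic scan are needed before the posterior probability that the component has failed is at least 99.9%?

6

Prior odds = 0.033/0.967 = 33/967.
False-positive rate = 1 − 0.84 = 0.16; likelihood ratio of a positive = 0.96/0.16 = 6.
Target odds: 0.999 ÷ 0.001 = 999.
Need (33/967) × 6ⁿ ≥ 999, i.e. 6ⁿ ≥ 322011/11.
6⁵ = 7776 falls short of 322011/11 but 6⁶ = 46656 reaches it, so n = 6.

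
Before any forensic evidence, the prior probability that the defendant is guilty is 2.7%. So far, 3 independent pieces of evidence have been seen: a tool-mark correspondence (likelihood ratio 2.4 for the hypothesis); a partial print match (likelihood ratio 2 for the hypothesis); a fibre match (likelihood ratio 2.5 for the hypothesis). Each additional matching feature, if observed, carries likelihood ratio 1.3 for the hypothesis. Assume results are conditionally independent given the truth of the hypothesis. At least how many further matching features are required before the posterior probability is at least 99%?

Prior odds = 0.027/0.973 = 27/973.
Combined Bayes factor of the evidence already in hand = 2.4 × 2 × 2.5 = 12.
Odds after that evidence = (27/973) × 12 = 324/973.
Target odds = 0.99/0.01 = 99.
Need 1.3ⁿ ≥ 99 ÷ (324/973) = 10703/36.
1.3²¹ ≈247.065 falls short of 10703/36 but 1.3²² ≈321.184 reaches it, so n = 22.

22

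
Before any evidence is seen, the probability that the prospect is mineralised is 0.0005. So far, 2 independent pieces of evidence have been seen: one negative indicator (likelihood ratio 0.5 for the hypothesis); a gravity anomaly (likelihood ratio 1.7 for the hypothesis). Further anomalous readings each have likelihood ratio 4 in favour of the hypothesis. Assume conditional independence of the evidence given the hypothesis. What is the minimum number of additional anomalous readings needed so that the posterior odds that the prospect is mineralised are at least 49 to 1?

9

Prior odds = 0.0005/0.9995 = 1/1999.
Combined Bayes factor of the evidence already in hand = 0.5 × 1.7 = 0.85.
Odds after that evidence = (1/1999) × 0.85 = 17/39980.
Target odds = 49.
Need 4ⁿ ≥ 49 ÷ (17/39980) = 1959020/17.
4⁸ = 65536 falls short of 1959020/17 but 4⁹ = 262144 reaches it, so n = 9.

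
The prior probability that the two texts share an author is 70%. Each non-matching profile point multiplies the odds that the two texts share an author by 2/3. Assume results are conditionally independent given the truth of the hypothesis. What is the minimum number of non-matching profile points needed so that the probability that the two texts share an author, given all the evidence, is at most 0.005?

Prior odds = 0.7/0.3 = 7/3.
Likelihood ratio per non-matching profile point = 2/3.
Target odds: 0.005 ÷ 0.995 = 1/199.
Need (7/3) × (2/3)ⁿ ≤ 1/199, i.e. (2/3)ⁿ ≤ 3/1393.
(2/3)¹⁵ = 32768/14348907 is still above 3/1393 but (2/3)¹⁶ = 65536/43046721 is at or below it, so n = 16.

16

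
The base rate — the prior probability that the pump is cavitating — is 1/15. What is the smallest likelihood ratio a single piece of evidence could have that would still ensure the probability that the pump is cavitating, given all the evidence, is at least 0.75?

42

Prior odds = (1/15)/(14/15) = 1/14.
Target odds = 0.75/0.25 = 3.
Required Bayes factor = 3 ÷ (1/14) = 42.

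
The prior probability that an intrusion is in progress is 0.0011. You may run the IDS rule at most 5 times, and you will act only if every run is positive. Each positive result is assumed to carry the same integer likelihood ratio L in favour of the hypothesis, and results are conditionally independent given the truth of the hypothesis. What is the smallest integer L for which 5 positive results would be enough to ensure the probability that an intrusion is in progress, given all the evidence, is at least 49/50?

9

Prior odds = 0.0011/0.9989 = 11/9989.
Target odds = 0.98/0.02 = 49.
Need L⁵ ≥ 49 ÷ (11/9989) = 489461/11.
8⁵ = 32768 < 489461/11 ≤ 59049 = 9⁵, so L = 9.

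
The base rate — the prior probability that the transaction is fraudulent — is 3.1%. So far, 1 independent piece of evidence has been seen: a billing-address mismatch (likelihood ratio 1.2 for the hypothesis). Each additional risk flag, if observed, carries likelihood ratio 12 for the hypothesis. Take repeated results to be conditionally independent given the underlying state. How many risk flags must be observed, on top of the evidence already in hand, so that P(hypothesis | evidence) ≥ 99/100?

4

Prior odds = 0.031/0.969 = 31/969.
Bayes factor of the evidence already in hand = 1.2.
Odds after that evidence = (31/969) × 1.2 = 62/1615.
Target odds = 0.99/0.01 = 99.
Need 12ⁿ ≥ 99 ÷ (62/1615) = 159885/62.
12³ = 1728 falls short of 159885/62 but 12⁴ = 20736 reaches it, so n = 4.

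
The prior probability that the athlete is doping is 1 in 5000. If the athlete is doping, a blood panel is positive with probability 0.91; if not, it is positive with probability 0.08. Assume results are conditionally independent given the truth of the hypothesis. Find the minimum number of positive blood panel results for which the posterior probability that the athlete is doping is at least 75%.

4

Prior odds: 0.0002 ÷ 0.9998 = 1/4999.
Likelihood ratio of a positive = 0.91/0.08 = 11.375.
Target odds: 0.75 ÷ 0.25 = 3.
Require 11.375ⁿ ≥ 3 ÷ (1/4999) = 14997.
11.375³ = 753571/512 falls short of 14997 but 11.375⁴ = 68574961/4096 reaches it, so n = 4.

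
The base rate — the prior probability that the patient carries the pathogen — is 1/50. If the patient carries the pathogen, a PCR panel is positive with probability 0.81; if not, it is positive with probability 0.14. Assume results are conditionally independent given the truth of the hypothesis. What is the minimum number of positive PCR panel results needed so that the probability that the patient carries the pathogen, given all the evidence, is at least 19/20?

Prior odds: 0.02 ÷ 0.98 = 1/49.
Likelihood ratio of a positive = 0.81/0.14 = 81/14.
Target odds: 0.95 ÷ 0.05 = 19.
Require (81/14)ⁿ ≥ 19 ÷ (1/49) = 931.
(81/14)³ = 531441/2744 falls short of 931 but (81/14)⁴ = 43046721/38416 reaches it, so n = 4.

4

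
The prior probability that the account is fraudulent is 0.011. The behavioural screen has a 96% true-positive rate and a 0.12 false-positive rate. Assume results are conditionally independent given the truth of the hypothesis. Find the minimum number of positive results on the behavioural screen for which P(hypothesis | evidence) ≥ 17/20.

3

Prior odds = 0.011/0.989 = 11/989.
Likelihood ratio of a positive result = 0.96/0.12 = 8.
Target posterior odds = 0.85/0.15 = 17/3.
Require 8ⁿ ≥ 17/3 ÷ (11/989) = 16813/33.
8² = 64 falls short of 16813/33 but 8³ = 512 reaches it, so n = 3.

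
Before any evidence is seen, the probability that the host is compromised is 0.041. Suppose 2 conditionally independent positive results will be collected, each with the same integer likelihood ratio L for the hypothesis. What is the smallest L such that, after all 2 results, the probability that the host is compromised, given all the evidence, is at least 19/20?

22

Prior odds = 0.041/0.959 = 41/959.
Target odds = 0.95/0.05 = 19.
Need L² ≥ 19 ÷ (41/959) = 18221/41.
21² = 441 < 18221/41 ≤ 484 = 22², so L = 22.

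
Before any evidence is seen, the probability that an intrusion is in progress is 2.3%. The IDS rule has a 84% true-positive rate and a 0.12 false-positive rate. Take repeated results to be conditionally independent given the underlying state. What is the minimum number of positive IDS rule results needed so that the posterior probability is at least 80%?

Prior odds = 0.023/0.977 = 23/977.
Likelihood ratio of a positive result = 0.84/0.12 = 7.
Target posterior odds = 0.8/0.2 = 4.
Require 7ⁿ ≥ 4 ÷ (23/977) = 3908/23.
7² = 49 falls short of 3908/23 but 7³ = 343 reaches it, so n = 3.

3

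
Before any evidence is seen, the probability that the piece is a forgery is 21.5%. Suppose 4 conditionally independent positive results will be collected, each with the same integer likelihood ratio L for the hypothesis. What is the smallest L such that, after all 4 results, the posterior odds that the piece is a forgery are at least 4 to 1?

2

Prior odds = 0.215/0.785 = 43/157.
Target odds = 4.
Need L⁴ ≥ 4 ÷ (43/157) = 628/43.
1⁴ = 1 < 628/43 ≤ 16 = 2⁴, so L = 2.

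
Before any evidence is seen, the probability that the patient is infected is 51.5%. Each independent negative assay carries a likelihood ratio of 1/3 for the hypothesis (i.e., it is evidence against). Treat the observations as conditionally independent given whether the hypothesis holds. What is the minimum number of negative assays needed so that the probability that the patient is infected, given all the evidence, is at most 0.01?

5

Prior odds: 0.515 ÷ 0.485 = 103/97.
Likelihood ratio per negative assay = 1/3.
Target posterior odds = 0.01/0.99 = 1/99.
Require (1/3)ⁿ ≤ 1/99 ÷ (103/97) = 97/10197.
(1/3)⁴ = 1/81 is still above 97/10197 but (1/3)⁵ = 1/243 is at or below it, so n = 5.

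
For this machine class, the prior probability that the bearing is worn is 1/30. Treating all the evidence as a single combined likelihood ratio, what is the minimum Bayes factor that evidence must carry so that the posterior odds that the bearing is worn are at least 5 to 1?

145

Prior odds = (1/30)/(29/30) = 1/29.
Target odds = 5.
Required Bayes factor = 5 ÷ (1/29) = 145.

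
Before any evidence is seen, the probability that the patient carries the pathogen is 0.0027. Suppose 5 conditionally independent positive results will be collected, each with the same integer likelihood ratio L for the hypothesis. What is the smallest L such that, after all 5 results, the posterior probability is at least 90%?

6

Prior odds = 0.0027/0.9973 = 27/9973.
Target odds = 0.9/0.1 = 9.
Need L⁵ ≥ 9 ÷ (27/9973) = 9973/3.
5⁵ = 3125 < 9973/3 ≤ 7776 = 6⁵, so L = 6.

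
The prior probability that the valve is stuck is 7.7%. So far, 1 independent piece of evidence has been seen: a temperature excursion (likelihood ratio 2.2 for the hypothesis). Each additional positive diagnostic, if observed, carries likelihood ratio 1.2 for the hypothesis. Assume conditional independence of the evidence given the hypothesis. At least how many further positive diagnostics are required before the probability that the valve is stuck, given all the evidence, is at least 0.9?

22

Prior odds = 0.077/0.923 = 77/923.
Bayes factor of the evidence already in hand = 2.2.
Odds after that evidence = (77/923) × 2.2 = 847/4615.
Target odds = 0.9/0.1 = 9.
Need 1.2ⁿ ≥ 9 ÷ (847/4615) = 41535/847.
1.2²¹ ≈46.0051 falls short of 41535/847 but 1.2²² ≈55.2061 reaches it, so n = 22.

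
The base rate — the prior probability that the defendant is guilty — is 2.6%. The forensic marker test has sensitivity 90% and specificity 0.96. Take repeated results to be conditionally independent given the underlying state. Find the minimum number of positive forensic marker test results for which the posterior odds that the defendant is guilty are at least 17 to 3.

Prior odds: 0.026 ÷ 0.974 = 13/487.
False-positive rate = 1 − 0.96 = 0.04; likelihood ratio of a positive = 0.9/0.04 = 22.5.
Target odds = 17/3.
Require 22.5ⁿ ≥ 17/3 ÷ (13/487) = 8279/39.
22.5¹ = 22.5 falls short of 8279/39 but 22.5² = 506.25 reaches it, so n = 2.

2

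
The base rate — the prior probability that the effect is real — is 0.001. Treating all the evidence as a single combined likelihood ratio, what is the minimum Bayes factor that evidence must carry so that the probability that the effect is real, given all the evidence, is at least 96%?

23976

Prior odds = 0.001/0.999 = 1/999.
Target odds = 0.96/0.04 = 24.
Required Bayes factor = 24 ÷ (1/999) = 23976.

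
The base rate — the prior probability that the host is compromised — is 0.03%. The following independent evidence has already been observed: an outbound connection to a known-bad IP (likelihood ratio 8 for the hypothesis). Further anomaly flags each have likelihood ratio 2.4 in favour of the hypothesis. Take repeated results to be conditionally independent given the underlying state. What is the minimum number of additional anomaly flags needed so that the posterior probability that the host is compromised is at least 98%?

Prior odds = 0.0003/0.9997 = 3/9997.
Bayes factor of the evidence already in hand = 8.
Odds after that evidence = (3/9997) × 8 = 24/9997.
Target odds = 0.98/0.02 = 49.
Need 2.4ⁿ ≥ 49 ÷ (24/9997) = 489853/24.
2.4¹¹ ≈15216.8 falls short of 489853/24 but 2.4¹² ≈36520.3 reaches it, so n = 12.

12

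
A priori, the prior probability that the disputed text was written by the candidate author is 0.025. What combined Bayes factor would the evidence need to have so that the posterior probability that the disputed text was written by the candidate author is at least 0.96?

Prior odds = 0.025/0.975 = 1/39.
Target odds = 0.96/0.04 = 24.
Required Bayes factor = 24 ÷ (1/39) = 936.

936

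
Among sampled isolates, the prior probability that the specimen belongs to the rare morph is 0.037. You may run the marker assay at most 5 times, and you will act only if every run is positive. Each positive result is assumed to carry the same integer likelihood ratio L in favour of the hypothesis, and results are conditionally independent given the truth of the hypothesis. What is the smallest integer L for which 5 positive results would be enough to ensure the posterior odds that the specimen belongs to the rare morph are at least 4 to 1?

3

Prior odds = 0.037/0.963 = 37/963.
Target odds = 4.
Need L⁵ ≥ 4 ÷ (37/963) = 3852/37.
2⁵ = 32 < 3852/37 ≤ 243 = 3⁵, so L = 3.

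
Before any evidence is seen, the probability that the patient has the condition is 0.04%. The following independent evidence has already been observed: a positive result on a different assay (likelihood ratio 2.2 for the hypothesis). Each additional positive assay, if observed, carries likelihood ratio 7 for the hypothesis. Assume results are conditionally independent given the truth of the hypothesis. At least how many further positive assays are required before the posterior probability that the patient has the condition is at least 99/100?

6

Prior odds = 0.0004/0.9996 = 1/2499.
Bayes factor of the evidence already in hand = 2.2.
Odds after that evidence = (1/2499) × 2.2 = 11/12495.
Target odds = 0.99/0.01 = 99.
Need 7ⁿ ≥ 99 ÷ (11/12495) = 112455.
7⁵ = 16807 falls short of 112455 but 7⁶ = 117649 reaches it, so n = 6.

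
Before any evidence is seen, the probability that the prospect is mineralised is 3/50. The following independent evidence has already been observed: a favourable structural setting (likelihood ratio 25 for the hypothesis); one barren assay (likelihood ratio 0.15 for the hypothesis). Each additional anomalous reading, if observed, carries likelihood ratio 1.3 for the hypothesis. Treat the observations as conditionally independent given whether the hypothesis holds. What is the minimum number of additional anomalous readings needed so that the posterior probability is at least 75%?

10

Prior odds = 0.06/0.94 = 3/47.
Combined Bayes factor of the evidence already in hand = 25 × 0.15 = 3.75.
Odds after that evidence = (3/47) × 3.75 = 45/188.
Target odds = 0.75/0.25 = 3.
Need 1.3ⁿ ≥ 3 ÷ (45/188) = 188/15.
1.3⁹ ≈10.6045 falls short of 188/15 but 1.3¹⁰ ≈13.7858 reaches it, so n = 10.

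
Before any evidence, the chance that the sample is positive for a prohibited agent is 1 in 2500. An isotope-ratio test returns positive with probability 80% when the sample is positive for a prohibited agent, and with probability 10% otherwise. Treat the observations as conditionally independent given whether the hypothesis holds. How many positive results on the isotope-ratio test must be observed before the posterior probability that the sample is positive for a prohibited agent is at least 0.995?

7

Prior odds = 0.0004/0.9996 = 1/2499.
Likelihood ratio of a positive result = 0.8/0.1 = 8.
Target posterior odds = 0.995/0.005 = 199.
Require 8ⁿ ≥ 199 ÷ (1/2499) = 497301.
8⁶ = 262144 falls short of 497301 but 8⁷ = 2097152 reaches it, so n = 7.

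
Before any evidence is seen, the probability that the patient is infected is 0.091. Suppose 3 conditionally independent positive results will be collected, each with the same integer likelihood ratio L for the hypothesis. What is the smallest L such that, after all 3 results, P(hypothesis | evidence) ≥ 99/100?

10

Prior odds = 0.091/0.909 = 91/909.
Target odds = 0.99/0.01 = 99.
Need L³ ≥ 99 ÷ (91/909) = 89991/91.
9³ = 729 < 89991/91 ≤ 1000 = 10³, so L = 10.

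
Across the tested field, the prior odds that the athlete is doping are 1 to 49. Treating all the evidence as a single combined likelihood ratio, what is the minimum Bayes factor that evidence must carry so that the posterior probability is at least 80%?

Prior odds = 1/49.
Target odds = 0.8/0.2 = 4.
Required Bayes factor = 4 ÷ (1/49) = 196.

196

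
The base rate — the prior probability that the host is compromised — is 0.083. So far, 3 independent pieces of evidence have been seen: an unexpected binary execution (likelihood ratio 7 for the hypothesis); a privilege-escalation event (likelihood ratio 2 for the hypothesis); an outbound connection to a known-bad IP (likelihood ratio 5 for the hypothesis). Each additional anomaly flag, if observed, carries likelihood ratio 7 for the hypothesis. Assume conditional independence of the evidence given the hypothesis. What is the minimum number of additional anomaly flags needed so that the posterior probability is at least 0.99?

2

Prior odds = 0.083/0.917 = 83/917.
Combined Bayes factor of the evidence already in hand = 7 × 2 × 5 = 70.
Odds after that evidence = (83/917) × 70 = 830/131.
Target odds = 0.99/0.01 = 99.
Need 7ⁿ ≥ 99 ÷ (830/131) = 12969/830.
7¹ = 7 falls short of 12969/830 but 7² = 49 reaches it, so n = 2.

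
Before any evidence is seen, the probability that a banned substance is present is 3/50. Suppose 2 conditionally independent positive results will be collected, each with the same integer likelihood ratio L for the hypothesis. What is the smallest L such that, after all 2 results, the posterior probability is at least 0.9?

Prior odds = 0.06/0.94 = 3/47.
Target odds = 0.9/0.1 = 9.
Need L² ≥ 9 ÷ (3/47) = 141.
11² = 121 < 141 ≤ 144 = 12², so L = 12.

12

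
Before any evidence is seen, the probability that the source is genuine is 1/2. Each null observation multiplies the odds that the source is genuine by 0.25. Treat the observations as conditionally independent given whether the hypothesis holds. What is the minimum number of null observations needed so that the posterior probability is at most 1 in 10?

2

Prior odds = 0.5/0.5 = 1.
Likelihood ratio per null observation = 0.25.
Target posterior odds = 0.1/0.9 = 1/9.
Need 1 × 0.25ⁿ ≤ 1/9, i.e. 0.25ⁿ ≤ 1/9.
0.25¹ = 0.25 is still above 1/9 but 0.25² = 0.0625 is at or below it, so n = 2.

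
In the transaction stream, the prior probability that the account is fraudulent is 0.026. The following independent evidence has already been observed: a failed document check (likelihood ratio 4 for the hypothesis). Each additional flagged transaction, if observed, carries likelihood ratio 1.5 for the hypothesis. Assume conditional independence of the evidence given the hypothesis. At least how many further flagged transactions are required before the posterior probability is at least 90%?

Prior odds = 0.026/0.974 = 13/487.
Bayes factor of the evidence already in hand = 4.
Odds after that evidence = (13/487) × 4 = 52/487.
Target odds = 0.9/0.1 = 9.
Need 1.5ⁿ ≥ 9 ÷ (52/487) = 4383/52.
1.5¹⁰ = 59049/1024 falls short of 4383/52 but 1.5¹¹ = 177147/2048 reaches it, so n = 11.

11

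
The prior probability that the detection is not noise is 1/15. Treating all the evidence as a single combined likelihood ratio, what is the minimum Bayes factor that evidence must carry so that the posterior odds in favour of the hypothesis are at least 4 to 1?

Prior odds = (1/15)/(14/15) = 1/14.
Target odds = 4.
Required Bayes factor = 4 ÷ (1/14) = 56.

56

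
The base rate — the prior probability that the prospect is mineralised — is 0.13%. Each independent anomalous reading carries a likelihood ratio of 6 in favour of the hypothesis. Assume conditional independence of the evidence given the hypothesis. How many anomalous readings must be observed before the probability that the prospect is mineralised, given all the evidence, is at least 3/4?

Prior odds = 0.0013/0.9987 = 13/9987.
Likelihood ratio per anomalous reading = 6.
Target odds: 0.75 ÷ 0.25 = 3.
Require 6ⁿ ≥ 3 ÷ (13/9987) = 29961/13.
6⁴ = 1296 falls short of 29961/13 but 6⁵ = 7776 reaches it, so n = 5.

5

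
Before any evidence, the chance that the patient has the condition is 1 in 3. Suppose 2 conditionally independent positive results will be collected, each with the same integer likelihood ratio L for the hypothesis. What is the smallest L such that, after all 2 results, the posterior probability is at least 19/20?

7

Prior odds = (1/3)/(2/3) = 0.5.
Target odds = 0.95/0.05 = 19.
Need L² ≥ 19 ÷ 0.5 = 38.
6² = 36 < 38 ≤ 49 = 7², so L = 7.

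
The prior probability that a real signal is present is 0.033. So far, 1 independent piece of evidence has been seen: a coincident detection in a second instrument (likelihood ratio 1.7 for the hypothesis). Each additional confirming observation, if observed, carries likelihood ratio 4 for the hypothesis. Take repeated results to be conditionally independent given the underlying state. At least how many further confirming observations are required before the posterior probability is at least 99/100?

6

Prior odds = 0.033/0.967 = 33/967.
Bayes factor of the evidence already in hand = 1.7.
Odds after that evidence = (33/967) × 1.7 = 561/9670.
Target odds = 0.99/0.01 = 99.
Need 4ⁿ ≥ 99 ÷ (561/9670) = 29010/17.
4⁵ = 1024 falls short of 29010/17 but 4⁶ = 4096 reaches it, so n = 6.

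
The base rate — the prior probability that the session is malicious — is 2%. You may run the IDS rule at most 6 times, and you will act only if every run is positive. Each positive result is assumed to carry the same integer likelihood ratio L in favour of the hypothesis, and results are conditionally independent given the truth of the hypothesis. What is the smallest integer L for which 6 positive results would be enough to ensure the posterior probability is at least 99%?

5

Prior odds = 0.02/0.98 = 1/49.
Target odds = 0.99/0.01 = 99.
Need L⁶ ≥ 99 ÷ (1/49) = 4851.
4⁶ = 4096 < 4851 ≤ 15625 = 5⁶, so L = 5.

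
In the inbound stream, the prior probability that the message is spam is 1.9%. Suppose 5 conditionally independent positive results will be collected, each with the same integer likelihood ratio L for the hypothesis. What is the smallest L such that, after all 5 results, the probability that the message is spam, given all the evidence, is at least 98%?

5

Prior odds = 0.019/0.981 = 19/981.
Target odds = 0.98/0.02 = 49.
Need L⁵ ≥ 49 ÷ (19/981) = 48069/19.
4⁵ = 1024 < 48069/19 ≤ 3125 = 5⁵, so L = 5.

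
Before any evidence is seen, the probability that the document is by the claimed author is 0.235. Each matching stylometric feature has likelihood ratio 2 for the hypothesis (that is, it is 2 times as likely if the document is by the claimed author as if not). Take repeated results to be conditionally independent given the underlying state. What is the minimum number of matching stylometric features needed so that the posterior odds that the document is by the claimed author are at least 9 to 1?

Prior odds = 0.235/0.765 = 47/153.
Likelihood ratio per matching stylometric feature = 2.
Target odds = 9.
Need (47/153) × 2ⁿ ≥ 9, i.e. 2ⁿ ≥ 1377/47.
2⁴ = 16 falls short of 1377/47 but 2⁵ = 32 reaches it, so n = 5.

5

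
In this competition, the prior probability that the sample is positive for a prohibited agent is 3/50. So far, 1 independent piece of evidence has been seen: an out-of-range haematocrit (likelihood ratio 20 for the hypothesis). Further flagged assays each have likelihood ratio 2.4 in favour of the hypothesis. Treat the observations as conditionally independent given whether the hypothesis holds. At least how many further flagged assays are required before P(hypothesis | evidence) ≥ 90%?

Prior odds = 0.06/0.94 = 3/47.
Bayes factor of the evidence already in hand = 20.
Odds after that evidence = (3/47) × 20 = 60/47.
Target odds = 0.9/0.1 = 9.
Need 2.4ⁿ ≥ 9 ÷ (60/47) = 7.05.
2.4² = 5.76 falls short of 7.05 but 2.4³ = 13.824 reaches it, so n = 3.

3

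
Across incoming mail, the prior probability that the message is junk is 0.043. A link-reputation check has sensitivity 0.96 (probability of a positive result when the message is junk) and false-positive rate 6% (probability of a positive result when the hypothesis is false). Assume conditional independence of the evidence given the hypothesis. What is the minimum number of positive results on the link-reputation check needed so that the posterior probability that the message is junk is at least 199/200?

Prior odds: 0.043 ÷ 0.957 = 43/957.
Likelihood ratio of a positive result = 0.96/0.06 = 16.
Target odds: 0.995 ÷ 0.005 = 199.
Need (43/957) × 16ⁿ ≥ 199, i.e. 16ⁿ ≥ 190443/43.
16³ = 4096 falls short of 190443/43 but 16⁴ = 65536 reaches it, so n = 4.

4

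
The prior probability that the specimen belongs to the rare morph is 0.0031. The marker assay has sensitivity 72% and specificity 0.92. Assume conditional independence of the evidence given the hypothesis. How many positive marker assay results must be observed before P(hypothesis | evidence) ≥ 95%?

4

Prior odds = 0.0031/0.9969 = 31/9969.
False-positive rate = 1 − 0.92 = 0.08; likelihood ratio of a positive = 0.72/0.08 = 9.
Target odds: 0.95 ÷ 0.05 = 19.
Need (31/9969) × 9ⁿ ≥ 19, i.e. 9ⁿ ≥ 189411/31.
9³ = 729 falls short of 189411/31 but 9⁴ = 6561 reaches it, so n = 4.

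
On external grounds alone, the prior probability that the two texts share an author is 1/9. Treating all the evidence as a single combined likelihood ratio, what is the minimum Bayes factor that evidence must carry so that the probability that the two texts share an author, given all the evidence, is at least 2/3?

16

Prior odds = (1/9)/(8/9) = 0.125.
Target odds = (2/3)/(1/3) = 2.
Required Bayes factor = 2 ÷ 0.125 = 16.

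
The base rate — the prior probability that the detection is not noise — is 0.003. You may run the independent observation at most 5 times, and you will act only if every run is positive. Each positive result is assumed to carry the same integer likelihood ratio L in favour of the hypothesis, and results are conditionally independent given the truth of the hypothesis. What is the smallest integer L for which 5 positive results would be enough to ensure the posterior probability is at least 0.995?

Prior odds = 0.003/0.997 = 3/997.
Target odds = 0.995/0.005 = 199.
Need L⁵ ≥ 199 ÷ (3/997) = 198403/3.
9⁵ = 59049 < 198403/3 ≤ 100000 = 10⁵, so L = 10.

10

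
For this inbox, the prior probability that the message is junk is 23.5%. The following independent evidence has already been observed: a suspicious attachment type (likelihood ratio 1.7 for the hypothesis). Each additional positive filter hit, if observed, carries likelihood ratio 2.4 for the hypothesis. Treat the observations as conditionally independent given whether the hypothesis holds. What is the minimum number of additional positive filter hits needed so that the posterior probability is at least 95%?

Prior odds = 0.235/0.765 = 47/153.
Bayes factor of the evidence already in hand = 1.7.
Odds after that evidence = (47/153) × 1.7 = 47/90.
Target odds = 0.95/0.05 = 19.
Need 2.4ⁿ ≥ 19 ÷ (47/90) = 1710/47.
2.4⁴ = 33.1776 falls short of 1710/47 but 2.4⁵ = 79.62624 reaches it, so n = 5.

5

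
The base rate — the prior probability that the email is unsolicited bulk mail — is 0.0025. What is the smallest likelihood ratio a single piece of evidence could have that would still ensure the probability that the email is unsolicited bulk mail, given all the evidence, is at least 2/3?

798

Prior odds = 0.0025/0.9975 = 1/399.
Target odds = (2/3)/(1/3) = 2.
Required Bayes factor = 2 ÷ (1/399) = 798.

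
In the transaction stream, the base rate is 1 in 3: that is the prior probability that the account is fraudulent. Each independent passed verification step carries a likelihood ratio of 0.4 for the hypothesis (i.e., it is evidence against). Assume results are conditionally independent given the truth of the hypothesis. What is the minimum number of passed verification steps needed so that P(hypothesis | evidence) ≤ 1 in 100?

Prior odds: (1/3) ÷ (2/3) = 0.5.
Likelihood ratio per passed verification step = 0.4.
Target odds: 0.01 ÷ 0.99 = 1/99.
Require 0.4ⁿ ≤ 1/99 ÷ 0.5 = 2/99.
0.4⁴ = 0.0256 is still above 2/99 but 0.4⁵ = 0.01024 is at or below it, so n = 5.

5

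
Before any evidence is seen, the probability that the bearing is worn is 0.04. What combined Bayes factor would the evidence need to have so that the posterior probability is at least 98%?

Prior odds = 0.04/0.96 = 1/24.
Target odds = 0.98/0.02 = 49.
Required Bayes factor = 49 ÷ (1/24) = 1176.

1176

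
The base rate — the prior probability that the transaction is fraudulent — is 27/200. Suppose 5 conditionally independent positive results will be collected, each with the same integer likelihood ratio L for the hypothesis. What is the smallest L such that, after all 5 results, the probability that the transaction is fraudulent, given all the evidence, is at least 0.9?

Prior odds = 0.135/0.865 = 27/173.
Target odds = 0.9/0.1 = 9.
Need L⁵ ≥ 9 ÷ (27/173) = 173/3.
2⁵ = 32 < 173/3 ≤ 243 = 3⁵, so L = 3.

3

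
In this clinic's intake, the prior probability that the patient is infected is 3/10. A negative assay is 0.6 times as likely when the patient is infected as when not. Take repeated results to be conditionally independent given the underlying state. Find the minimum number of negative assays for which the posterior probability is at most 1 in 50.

6

Prior odds: 0.3 ÷ 0.7 = 3/7.
Likelihood ratio per negative assay = 0.6.
Target odds: 0.02 ÷ 0.98 = 1/49.
Require 0.6ⁿ ≤ 1/49 ÷ (3/7) = 1/21.
0.6⁵ = 0.07776 is still above 1/21 but 0.6⁶ = 729/15625 is at or below it, so n = 6.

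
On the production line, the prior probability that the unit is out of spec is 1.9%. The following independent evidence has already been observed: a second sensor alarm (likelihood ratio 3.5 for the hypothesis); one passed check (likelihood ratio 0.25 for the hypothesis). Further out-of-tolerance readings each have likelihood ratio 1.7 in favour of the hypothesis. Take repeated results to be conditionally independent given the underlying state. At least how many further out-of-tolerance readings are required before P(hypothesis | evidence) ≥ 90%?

12

Prior odds = 0.019/0.981 = 19/981.
Combined Bayes factor of the evidence already in hand = 3.5 × 0.25 = 0.875.
Odds after that evidence = (19/981) × 0.875 = 133/7848.
Target odds = 0.9/0.1 = 9.
Need 1.7ⁿ ≥ 9 ÷ (133/7848) = 70632/133.
1.7¹¹ ≈342.719 falls short of 70632/133 but 1.7¹² ≈582.622 reaches it, so n = 12.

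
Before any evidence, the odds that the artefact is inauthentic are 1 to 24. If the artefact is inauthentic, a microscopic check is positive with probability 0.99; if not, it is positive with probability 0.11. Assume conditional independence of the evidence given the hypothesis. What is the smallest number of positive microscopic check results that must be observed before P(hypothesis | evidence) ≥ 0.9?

Prior odds = 1/24.
Likelihood ratio of a positive = 0.99/0.11 = 9.
Target posterior odds = 0.9/0.1 = 9.
Require 9ⁿ ≥ 9 ÷ (1/24) = 216.
9² = 81 falls short of 216 but 9³ = 729 reaches it, so n = 3.

3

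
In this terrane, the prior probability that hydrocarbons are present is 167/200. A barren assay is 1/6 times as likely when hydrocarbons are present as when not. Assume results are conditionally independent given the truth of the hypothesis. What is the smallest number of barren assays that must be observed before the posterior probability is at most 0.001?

Prior odds: 0.835 ÷ 0.165 = 167/33.
Likelihood ratio per barren assay = 1/6.
Target odds: 0.001 ÷ 0.999 = 1/999.
Need (167/33) × (1/6)ⁿ ≤ 1/999, i.e. (1/6)ⁿ ≤ 11/55611.
(1/6)⁴ = 1/1296 is still above 11/55611 but (1/6)⁵ = 1/7776 is at or below it, so n = 5.

5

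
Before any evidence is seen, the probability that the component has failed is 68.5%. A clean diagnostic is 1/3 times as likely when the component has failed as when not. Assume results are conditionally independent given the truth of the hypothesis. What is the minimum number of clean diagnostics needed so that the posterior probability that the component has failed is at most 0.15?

Prior odds = 0.685/0.315 = 137/63.
Likelihood ratio per clean diagnostic = 1/3.
Target posterior odds = 0.15/0.85 = 3/17.
Require (1/3)ⁿ ≤ 3/17 ÷ (137/63) = 189/2329.
(1/3)² = 1/9 is still above 189/2329 but (1/3)³ = 1/27 is at or below it, so n = 3.

3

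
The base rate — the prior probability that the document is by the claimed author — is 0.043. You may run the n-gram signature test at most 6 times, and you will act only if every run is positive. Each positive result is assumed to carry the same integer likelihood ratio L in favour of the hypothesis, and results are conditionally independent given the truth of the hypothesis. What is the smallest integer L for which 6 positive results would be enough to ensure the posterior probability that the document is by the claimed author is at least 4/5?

3

Prior odds = 0.043/0.957 = 43/957.
Target odds = 0.8/0.2 = 4.
Need L⁶ ≥ 4 ÷ (43/957) = 3828/43.
2⁶ = 64 < 3828/43 ≤ 729 = 3⁶, so L = 3.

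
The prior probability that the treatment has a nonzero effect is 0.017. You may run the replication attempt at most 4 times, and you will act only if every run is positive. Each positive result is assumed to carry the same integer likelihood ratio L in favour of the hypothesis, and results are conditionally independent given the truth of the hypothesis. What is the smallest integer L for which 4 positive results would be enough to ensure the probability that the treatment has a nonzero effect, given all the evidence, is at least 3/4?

4

Prior odds = 0.017/0.983 = 17/983.
Target odds = 0.75/0.25 = 3.
Need L⁴ ≥ 3 ÷ (17/983) = 2949/17.
3⁴ = 81 < 2949/17 ≤ 256 = 4⁴, so L = 4.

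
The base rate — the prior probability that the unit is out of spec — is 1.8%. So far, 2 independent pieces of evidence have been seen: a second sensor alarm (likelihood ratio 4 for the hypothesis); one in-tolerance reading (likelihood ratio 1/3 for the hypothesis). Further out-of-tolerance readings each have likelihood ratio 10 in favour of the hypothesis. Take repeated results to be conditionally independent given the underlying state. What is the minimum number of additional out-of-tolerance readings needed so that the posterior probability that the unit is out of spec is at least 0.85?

3

Prior odds = 0.018/0.982 = 9/491.
Combined Bayes factor of the evidence already in hand = 4 × (1/3) = 4/3.
Odds after that evidence = (9/491) × 4/3 = 12/491.
Target odds = 0.85/0.15 = 17/3.
Need 10ⁿ ≥ 17/3 ÷ (12/491) = 8347/36.
10² = 100 falls short of 8347/36 but 10³ = 1000 reaches it, so n = 3.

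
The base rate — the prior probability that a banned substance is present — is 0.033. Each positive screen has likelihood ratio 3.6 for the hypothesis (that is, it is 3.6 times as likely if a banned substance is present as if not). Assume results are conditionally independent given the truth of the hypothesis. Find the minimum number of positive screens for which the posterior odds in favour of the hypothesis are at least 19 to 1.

5

Prior odds = 0.033/0.967 = 33/967.
Likelihood ratio per positive screen = 3.6.
Target odds = 19.
Need (33/967) × 3.6ⁿ ≥ 19, i.e. 3.6ⁿ ≥ 18373/33.
3.6⁴ = 167.9616 falls short of 18373/33 but 3.6⁵ = 604.66176 reaches it, so n = 5.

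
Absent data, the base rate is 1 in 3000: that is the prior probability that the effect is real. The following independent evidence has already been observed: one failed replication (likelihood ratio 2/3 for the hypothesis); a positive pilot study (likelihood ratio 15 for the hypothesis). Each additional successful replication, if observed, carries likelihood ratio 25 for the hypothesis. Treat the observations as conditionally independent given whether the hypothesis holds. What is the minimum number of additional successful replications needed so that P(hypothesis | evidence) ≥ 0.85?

Prior odds = (1/3000)/(2999/3000) = 1/2999.
Combined Bayes factor of the evidence already in hand = (2/3) × 15 = 10.
Odds after that evidence = (1/2999) × 10 = 10/2999.
Target odds = 0.85/0.15 = 17/3.
Need 25ⁿ ≥ 17/3 ÷ (10/2999) = 50983/30.
25² = 625 falls short of 50983/30 but 25³ = 15625 reaches it, so n = 3.

3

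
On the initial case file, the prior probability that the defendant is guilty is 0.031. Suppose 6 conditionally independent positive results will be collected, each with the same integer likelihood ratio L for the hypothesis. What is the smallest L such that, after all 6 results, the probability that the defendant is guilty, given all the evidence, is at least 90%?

Prior odds = 0.031/0.969 = 31/969.
Target odds = 0.9/0.1 = 9.
Need L⁶ ≥ 9 ÷ (31/969) = 8721/31.
2⁶ = 64 < 8721/31 ≤ 729 = 3⁶, so L = 3.

3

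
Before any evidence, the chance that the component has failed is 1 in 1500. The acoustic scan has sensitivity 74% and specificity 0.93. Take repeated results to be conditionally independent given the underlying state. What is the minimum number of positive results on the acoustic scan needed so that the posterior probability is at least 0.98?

Prior odds: (1/1500) ÷ (1499/1500) = 1/1499.
False-positive rate = 1 − 0.93 = 0.07; likelihood ratio of a positive = 0.74/0.07 = 74/7.
Target odds: 0.98 ÷ 0.02 = 49.
Need (1/1499) × (74/7)ⁿ ≥ 49, i.e. (74/7)ⁿ ≥ 73451.
(74/7)⁴ = 29986576/2401 falls short of 73451 but (74/7)⁵ ≈132029 reaches it, so n = 5.

5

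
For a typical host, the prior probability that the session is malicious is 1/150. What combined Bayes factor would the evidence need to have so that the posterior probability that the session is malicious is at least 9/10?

1341

Prior odds = (1/150)/(149/150) = 1/149.
Target odds = 0.9/0.1 = 9.
Required Bayes factor = 9 ÷ (1/149) = 1341.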